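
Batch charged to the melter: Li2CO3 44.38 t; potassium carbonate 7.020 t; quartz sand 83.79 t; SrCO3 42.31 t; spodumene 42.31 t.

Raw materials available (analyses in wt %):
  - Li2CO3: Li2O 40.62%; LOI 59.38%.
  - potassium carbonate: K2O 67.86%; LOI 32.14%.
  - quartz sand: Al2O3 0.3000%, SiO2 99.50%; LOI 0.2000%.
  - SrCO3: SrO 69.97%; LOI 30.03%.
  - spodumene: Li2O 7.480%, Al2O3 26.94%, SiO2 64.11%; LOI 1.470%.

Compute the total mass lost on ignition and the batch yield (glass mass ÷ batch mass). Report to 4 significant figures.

LOI loss = 42.10 t; glass = 177.7 t; yield = 80.85%

Mid-chain values are shown, with 4-significant-digit rounding, at each printed step; all internal work runs at full float precision at every stage — a single rounding finalizes every reported figure. Derived quantities are computed starting from the weights per 177.7 t of glass in full precision (the yield, the five compositions, the totals, ignition loss, glass mass), as quoted within either problem or answer.
Material-by-material LOI:
  Li2CO3: 44.38 × 0.5938 = 26.35 t
  potassium carbonate: 7.020 × 0.3214 = 2.256 t
  quartz sand: 83.79 × 0.002000 = 0.1676 t
  SrCO3: 42.31 × 0.3003 = 12.71 t
  spodumene: 42.31 × 0.01470 = 0.6220 t
Total LOI = 42.10 t
Glass = batch − LOI = 219.8 − 42.10 = 177.7 t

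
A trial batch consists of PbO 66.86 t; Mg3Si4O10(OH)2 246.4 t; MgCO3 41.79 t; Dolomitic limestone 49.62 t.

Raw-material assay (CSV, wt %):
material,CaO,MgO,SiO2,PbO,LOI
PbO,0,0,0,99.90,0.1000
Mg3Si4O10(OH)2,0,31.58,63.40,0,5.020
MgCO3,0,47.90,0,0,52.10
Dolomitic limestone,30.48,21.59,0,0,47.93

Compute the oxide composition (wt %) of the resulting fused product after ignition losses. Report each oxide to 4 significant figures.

The intermediate values are printed, rounded to four significant figures, between the steps — all internal work keeps exact precision from start to finish. Every reported result includes exactly one rounding. All derived quantities, including net glass mass, the four compositions, the yield, ignition loss, the totals, are computed from the batch weights on 346.7 t of glass in full float precision, as they appear in problem or answer.
Oxide-by-oxide delivered mass:
  CaO: 49.62·0.3048 = 15.12 t
  MgO: 246.4·0.3158 + 41.79·0.4790 + 49.62·0.2159 = 108.5 t
  SiO2: 246.4·0.6340 = 156.2 t
  PbO: 66.86·0.9990 = 66.79 t
LOI: 66.86·0.001000 + 246.4·0.05020 + 41.79·0.5210 + 49.62·0.4793 = 57.99 t
Glass mass = batch − LOI = 404.7 − 57.99 = 346.7 t (equal to the oxide-mass sum)
wt % = oxide mass / glass mass × 100

Glass mass = 346.7 t (batch 404.7 − LOI 57.99).
Composition: CaO 4.363%, MgO 31.31%, SiO2 45.06%, PbO 19.27%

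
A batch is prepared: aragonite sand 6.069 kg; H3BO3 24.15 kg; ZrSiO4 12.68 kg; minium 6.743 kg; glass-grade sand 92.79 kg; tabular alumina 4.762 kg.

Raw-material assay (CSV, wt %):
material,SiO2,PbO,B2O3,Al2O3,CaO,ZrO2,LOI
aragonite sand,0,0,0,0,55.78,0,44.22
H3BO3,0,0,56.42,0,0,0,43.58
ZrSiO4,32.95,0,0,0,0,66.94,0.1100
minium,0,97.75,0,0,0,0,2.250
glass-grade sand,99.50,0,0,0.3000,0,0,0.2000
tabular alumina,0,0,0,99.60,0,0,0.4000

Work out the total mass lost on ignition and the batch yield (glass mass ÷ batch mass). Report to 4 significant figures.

Exact precision is kept from start to finish — intermediates appear rounded to four significant digits within the worked lines — exactly one rounding goes into each reported result; all derived quantities, including ignition loss, yield, glass mass, the six compositions, the totals, are rebuilt starting from the weights for 133.6 kg of glass in exact precision as they appear in either problem or answer.
Loss on ignition, line by line:
  aragonite sand: 6.069 × 0.4422 = 2.684 kg
  H3BO3: 24.15 × 0.4358 = 10.52 kg
  ZrSiO4: 12.68 × 0.001100 = 0.01395 kg
  minium: 6.743 × 0.02250 = 0.1517 kg
  glass-grade sand: 92.79 × 0.002000 = 0.1856 kg
  tabular alumina: 4.762 × 0.004000 = 0.01905 kg
Total LOI = 13.58 kg
Glass = batch − LOI = 147.2 − 13.58 = 133.6 kg

LOI loss = 13.58 kg; glass = 133.6 kg; yield = 90.78%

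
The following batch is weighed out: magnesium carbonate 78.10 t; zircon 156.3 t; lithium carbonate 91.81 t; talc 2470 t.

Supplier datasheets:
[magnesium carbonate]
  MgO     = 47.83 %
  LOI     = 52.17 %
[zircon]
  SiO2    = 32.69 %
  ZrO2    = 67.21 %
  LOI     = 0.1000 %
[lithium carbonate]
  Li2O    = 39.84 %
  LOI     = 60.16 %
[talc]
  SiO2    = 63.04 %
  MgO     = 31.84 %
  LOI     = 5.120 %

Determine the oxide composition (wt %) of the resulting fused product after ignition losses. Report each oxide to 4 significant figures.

Glass mass = 2574 t (batch 2796 − LOI 222.6).
Composition: Li2O 1.421%, SiO2 62.49%, MgO 32.01%, ZrO2 4.082%

Intermediates are displayed (rounded to 4 significant digits) across the worked steps — full precision is kept in every operation. A single rounding yields every reported number; derived quantities (ignition loss, net glass mass, yield, totals, the four compositions) are carried starting from the weights per 2574 t of glass at exact precision as they appear in question or answer.
Oxide-by-oxide delivered mass:
  Li2O: 91.81·0.3984 = 36.58 t
  SiO2: 156.3·0.3269 + 2470·0.6304 = 1608 t
  MgO: 78.10·0.4783 + 2470·0.3184 = 823.8 t
  ZrO2: 156.3·0.6721 = 105.0 t
LOI: 78.10·0.5217 + 156.3·0.001000 + 91.81·0.6016 + 2470·0.05120 = 222.6 t
Glass = total batch minus LOI = 2796 − 222.6 = 2574 t (= the summed oxide contributions)
each wt % is 100 × oxide ÷ glass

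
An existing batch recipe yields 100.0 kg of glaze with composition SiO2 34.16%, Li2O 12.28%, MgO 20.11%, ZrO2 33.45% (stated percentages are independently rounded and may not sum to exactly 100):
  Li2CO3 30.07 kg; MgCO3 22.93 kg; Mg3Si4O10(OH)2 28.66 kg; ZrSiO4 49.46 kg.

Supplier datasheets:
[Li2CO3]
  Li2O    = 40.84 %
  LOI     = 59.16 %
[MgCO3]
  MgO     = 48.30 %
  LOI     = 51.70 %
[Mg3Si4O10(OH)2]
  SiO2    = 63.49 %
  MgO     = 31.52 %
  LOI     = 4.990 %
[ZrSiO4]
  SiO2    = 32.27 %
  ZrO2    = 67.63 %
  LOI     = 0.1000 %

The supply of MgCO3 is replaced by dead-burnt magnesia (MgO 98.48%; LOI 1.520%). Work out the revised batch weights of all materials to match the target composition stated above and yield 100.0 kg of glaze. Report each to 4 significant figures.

Revised batch per 100.0 kg glaze:
  Li2CO3: 30.07 kg
  dead-burnt magnesia: 11.25 kg
  Mg3Si4O10(OH)2: 28.66 kg
  ZrSiO4: 49.46 kg
Total batch = 119.4 kg; LOI loss = 19.44 kg

The intermediate values are shown, rounded to four significant figures, between the steps — full float precision is carried at each step. Every reported number sees exactly one rounding; derived quantities, which include glass mass, four oxide percentages, the totals, ignition loss, the yield, are computed in full float precision, as set out in the problem or the answer, from the batch weights on 100.0 kg of glass.
The oxide mass targets at 100.0 kg glaze:
  SiO2: 34.16% × 100.0 = 34.16 kg
  Li2O: 12.28% × 100.0 = 12.28 kg
  MgO: 20.11% × 100.0 = 20.11 kg
  ZrO2: 33.45% × 100.0 = 33.45 kg
Per-oxide balance check with the batch weights as given, on the stated basis (summed amounts equal target values inside rounding margins):
  SiO2: 28.66·0.6349 + 49.46·0.3227 = 34.16 kg (target 34.16 kg)
  Li2O: 30.07·0.4084 = 12.28 kg (target 12.28 kg)
  MgO: 11.25·0.9848 + 28.66·0.3152 = 20.11 kg (target 20.11 kg)
  ZrO2: 49.46·0.6763 = 33.45 kg (target 33.45 kg)
Glass mass check: whole batch net of LOI = 100.0 kg (targets for the oxides total 100.0 kg; basis as stated: 100.0 kg — gaps are rounding artifacts).
Summing the batch: Σ batch = 119.4 kg; LOI loss = Σ batch·LOI = 19.44 kg; the yield ratio, glass ÷ batch: 83.72%.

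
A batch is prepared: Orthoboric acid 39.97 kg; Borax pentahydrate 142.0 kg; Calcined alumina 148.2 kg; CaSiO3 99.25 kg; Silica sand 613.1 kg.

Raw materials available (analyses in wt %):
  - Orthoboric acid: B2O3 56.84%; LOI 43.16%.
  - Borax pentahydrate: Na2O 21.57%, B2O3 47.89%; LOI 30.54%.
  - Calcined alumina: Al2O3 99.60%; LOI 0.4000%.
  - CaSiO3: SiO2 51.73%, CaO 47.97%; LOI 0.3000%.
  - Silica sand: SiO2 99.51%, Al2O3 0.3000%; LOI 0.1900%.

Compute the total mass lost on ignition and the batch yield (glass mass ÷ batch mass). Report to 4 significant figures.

Working values appear (rounded to four significant digits) alongside each step. The whole derivation keeps full float precision all the way through — each reported number takes exactly one rounding. Derived quantities are recomputed at exact precision (the totals, yield, net glass mass, five oxide percentages, LOI) using the weight values for 979.8 kg of glass, as set out in problem or answer.
Material-by-material LOI:
  Orthoboric acid: 39.97 × 0.4316 = 17.25 kg
  Borax pentahydrate: 142.0 × 0.3054 = 43.37 kg
  Calcined alumina: 148.2 × 0.004000 = 0.5928 kg
  CaSiO3: 99.25 × 0.003000 = 0.2978 kg
  Silica sand: 613.1 × 0.001900 = 1.165 kg
Total LOI = 62.67 kg
Glass = batch − LOI = 1043 − 62.67 = 979.8 kg

LOI loss = 62.67 kg; glass = 979.8 kg; yield = 93.99%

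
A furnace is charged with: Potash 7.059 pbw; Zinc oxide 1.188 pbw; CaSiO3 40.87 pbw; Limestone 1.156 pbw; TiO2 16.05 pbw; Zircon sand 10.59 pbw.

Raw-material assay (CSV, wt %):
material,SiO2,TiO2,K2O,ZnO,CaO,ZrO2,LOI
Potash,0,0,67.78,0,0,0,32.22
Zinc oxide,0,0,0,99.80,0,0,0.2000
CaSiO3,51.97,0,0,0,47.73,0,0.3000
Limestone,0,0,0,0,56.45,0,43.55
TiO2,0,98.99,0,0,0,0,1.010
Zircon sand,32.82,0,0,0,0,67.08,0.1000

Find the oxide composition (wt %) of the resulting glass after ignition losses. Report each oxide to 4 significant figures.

The working math runs at full precision end to end. Working values are shown, with 4-significant-digit rounding, when written out; each reported number is rounded a single time. All derived quantities are computed at full precision (LOI, the six compositions, glass mass, the totals, the yield) from the weighed amounts at 73.84 pbw of glass, precisely as stated by the question or the answer.
Mass of each oxide from the mix:
  SiO2: 40.87·0.5197 + 10.59·0.3282 = 24.72 pbw
  TiO2: 16.05·0.9899 = 15.89 pbw
  K2O: 7.059·0.6778 = 4.785 pbw
  ZnO: 1.188·0.9980 = 1.186 pbw
  CaO: 40.87·0.4773 + 1.156·0.5645 = 20.16 pbw
  ZrO2: 10.59·0.6708 = 7.104 pbw
LOI: 7.059·0.3222 + 1.188·0.002000 + 40.87·0.003000 + 1.156·0.4355 + 16.05·0.01010 + 10.59·0.001000 = 3.076 pbw
Glass mass = batch − LOI = 76.91 − 3.076 = 73.84 pbw (equal to the oxide-mass sum)
wt % = 100 × oxide mass / glass mass

Glass mass = 73.84 pbw (batch 76.91 − LOI 3.076).
Composition: SiO2 33.47%, TiO2 21.52%, K2O 6.480%, ZnO 1.606%, CaO 27.30%, ZrO2 9.621%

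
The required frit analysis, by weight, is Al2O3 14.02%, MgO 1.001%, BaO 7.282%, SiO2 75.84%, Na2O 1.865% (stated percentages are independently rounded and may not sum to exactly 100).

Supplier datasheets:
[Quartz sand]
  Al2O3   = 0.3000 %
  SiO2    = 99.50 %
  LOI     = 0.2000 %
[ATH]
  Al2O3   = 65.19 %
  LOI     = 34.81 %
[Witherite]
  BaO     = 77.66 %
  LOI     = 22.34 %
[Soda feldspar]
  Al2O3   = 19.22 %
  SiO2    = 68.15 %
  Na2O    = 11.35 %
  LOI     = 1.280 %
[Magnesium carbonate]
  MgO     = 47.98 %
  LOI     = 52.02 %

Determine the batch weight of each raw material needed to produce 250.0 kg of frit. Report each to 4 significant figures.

In-progress results are displayed (rounded to 4 significant digits) on the page; all internal work maintains exact precision through every step. A single rounding produces every reported figure. All derived quantities are computed using the weight values for 250.0 kg of glass in full float precision (yield, ignition loss, the totals, five oxide percentages, glass mass) as they appear in either problem or answer.
Oxide-by-oxide targets in 250.0 kg frit:
  Al2O3: 14.02% × 250.0 = 35.05 kg
  MgO: 1.001% × 250.0 = 2.502 kg
  BaO: 7.282% × 250.0 = 18.20 kg
  SiO2: 75.84% × 250.0 = 189.6 kg
  Na2O: 1.865% × 250.0 = 4.662 kg
Balance tally, oxide-wise, with the batch weights as given, against the basis in use (sum by sum, the targets are met inside rounding margins):
  Al2O3: 162.4·0.003000 + 40.91·0.6519 + 41.08·0.1922 = 35.05 kg (target 35.05 kg)
  MgO: 5.216·0.4798 = 2.503 kg (target 2.502 kg)
  BaO: 23.44·0.7766 = 18.20 kg (target 18.20 kg)
  SiO2: 162.4·0.9950 + 41.08·0.6815 = 189.6 kg (target 189.6 kg)
  Na2O: 41.08·0.1135 = 4.663 kg (target 4.662 kg)
Mass balance on the glass: batch total minus LOI = 250.0 kg (targets for the oxides total 250.0 kg; with the basis standing at 250.0 kg — rounding explains the deltas).
Adding the batch up: Σ batch = 273.0 kg; Σ batch·LOI gives LOI loss = 23.04 kg; as yield: glass ÷ batch → 91.56%.

Batch per 250.0 kg frit:
  Quartz sand: 162.4 kg
  ATH: 40.91 kg
  Witherite: 23.44 kg
  Soda feldspar: 41.08 kg
  Magnesium carbonate: 5.216 kg
Total batch = 273.0 kg; LOI loss = 23.04 kg; yield = 91.56%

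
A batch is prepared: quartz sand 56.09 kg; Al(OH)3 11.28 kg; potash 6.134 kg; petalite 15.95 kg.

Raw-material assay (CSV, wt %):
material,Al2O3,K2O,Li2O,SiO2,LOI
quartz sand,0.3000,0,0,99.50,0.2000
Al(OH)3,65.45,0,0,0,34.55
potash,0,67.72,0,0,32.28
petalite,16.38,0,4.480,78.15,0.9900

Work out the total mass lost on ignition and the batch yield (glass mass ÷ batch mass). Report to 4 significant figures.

The intermediate values are printed rounded off to 4 significant figures within the worked lines — all internal work maintains full precision through every step — a single rounding produces each reported result; the derived quantities, including the totals, yield, net glass mass, four oxide percentages, LOI, are computed from the batch weights for 83.31 kg of glass in exact precision as quoted within question or answer.
Loss on ignition, line by line:
  quartz sand: 56.09 × 0.002000 = 0.1122 kg
  Al(OH)3: 11.28 × 0.3455 = 3.897 kg
  potash: 6.134 × 0.3228 = 1.980 kg
  petalite: 15.95 × 0.009900 = 0.1579 kg
Total LOI = 6.147 kg
Glass = batch − LOI = 89.45 − 6.147 = 83.31 kg

LOI loss = 6.147 kg; glass = 83.31 kg; yield = 93.13%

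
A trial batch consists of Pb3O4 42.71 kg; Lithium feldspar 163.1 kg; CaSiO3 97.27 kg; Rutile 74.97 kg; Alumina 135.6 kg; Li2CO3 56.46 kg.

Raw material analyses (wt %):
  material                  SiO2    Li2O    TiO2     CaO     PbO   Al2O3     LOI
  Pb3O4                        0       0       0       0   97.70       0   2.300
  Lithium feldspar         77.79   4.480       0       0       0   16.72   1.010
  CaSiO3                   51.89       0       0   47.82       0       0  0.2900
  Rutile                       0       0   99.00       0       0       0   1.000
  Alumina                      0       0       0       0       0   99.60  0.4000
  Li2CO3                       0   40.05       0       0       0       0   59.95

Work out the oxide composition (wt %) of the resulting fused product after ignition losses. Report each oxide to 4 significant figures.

Glass mass = 532.1 kg (batch 570.1 − LOI 38.05).
Composition: SiO2 33.33%, Li2O 5.623%, TiO2 13.95%, CaO 8.742%, PbO 7.843%, Al2O3 30.51%

The working math keeps exact precision at every stage — working values are printed with 4-significant-figure rounding across the worked steps — exactly one rounding is applied to every reported result; derived quantities (net glass mass, ignition loss, the totals, the yield, the six compositions) are rebuilt using the weight values per 532.1 kg of glass in full precision as written in the problem or the answer.
Oxide-by-oxide delivered mass:
  SiO2: 163.1·0.7779 + 97.27·0.5189 = 177.3 kg
  Li2O: 163.1·0.04480 + 56.46·0.4005 = 29.92 kg
  TiO2: 74.97·0.9900 = 74.22 kg
  CaO: 97.27·0.4782 = 46.51 kg
  PbO: 42.71·0.9770 = 41.73 kg
  Al2O3: 163.1·0.1672 + 135.6·0.9960 = 162.3 kg
LOI: 42.71·0.02300 + 163.1·0.01010 + 97.27·0.002900 + 74.97·0.01000 + 135.6·0.004000 + 56.46·0.5995 = 38.05 kg
Glass mass = batch − LOI = 570.1 − 38.05 = 532.1 kg (= the summed oxide contributions)
wt % = oxide mass / glass mass × 100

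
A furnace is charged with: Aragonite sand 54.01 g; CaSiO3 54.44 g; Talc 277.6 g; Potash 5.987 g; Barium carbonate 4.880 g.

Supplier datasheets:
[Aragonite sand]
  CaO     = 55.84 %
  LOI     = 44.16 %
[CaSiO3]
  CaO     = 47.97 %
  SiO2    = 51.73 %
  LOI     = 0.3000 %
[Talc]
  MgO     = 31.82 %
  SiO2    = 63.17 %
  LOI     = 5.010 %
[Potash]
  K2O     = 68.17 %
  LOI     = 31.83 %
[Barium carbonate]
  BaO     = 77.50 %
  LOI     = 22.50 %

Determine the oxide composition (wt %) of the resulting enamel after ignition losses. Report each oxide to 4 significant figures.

Glass mass = 356.0 g (batch 396.9 − LOI 40.93).
Composition: BaO 1.062%, MgO 24.81%, CaO 15.81%, K2O 1.146%, SiO2 57.17%

Working values are shown, rounded to four significant digits, as written. Each numeric step runs at full precision at every stage. Every reported value carries a single rounding — the derived quantities (the five compositions, ignition loss, yield, glass mass, the totals) are re-derived at full float precision from the weighed amounts at 356.0 g of glass as set out in problem or answer.
Mass of each oxide from the mix:
  BaO: 4.880·0.7750 = 3.782 g
  MgO: 277.6·0.3182 = 88.33 g
  CaO: 54.01·0.5584 + 54.44·0.4797 = 56.27 g
  K2O: 5.987·0.6817 = 4.081 g
  SiO2: 54.44·0.5173 + 277.6·0.6317 = 203.5 g
LOI: 54.01·0.4416 + 54.44·0.003000 + 277.6·0.05010 + 5.987·0.3183 + 4.880·0.2250 = 40.93 g
Resulting glass, batch − LOI: 396.9 − 40.93 = 356.0 g (matching Σ of the oxides)
wt %: oxide over glass, times 100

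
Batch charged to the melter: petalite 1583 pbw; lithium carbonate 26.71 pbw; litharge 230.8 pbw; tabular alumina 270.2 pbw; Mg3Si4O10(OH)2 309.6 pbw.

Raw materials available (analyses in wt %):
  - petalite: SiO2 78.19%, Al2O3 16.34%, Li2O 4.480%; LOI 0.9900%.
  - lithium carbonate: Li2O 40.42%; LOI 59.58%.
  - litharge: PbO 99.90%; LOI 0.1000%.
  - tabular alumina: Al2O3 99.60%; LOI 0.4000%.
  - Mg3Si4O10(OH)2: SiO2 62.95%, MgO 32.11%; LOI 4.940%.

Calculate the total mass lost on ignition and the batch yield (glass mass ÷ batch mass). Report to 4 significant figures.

Each numeric step keeps full float precision end to end; working values are shown, rounded to 4 significant figures, as written; every reported number is rounded exactly once; derived quantities, including LOI, the totals, five oxide percentages, the yield, net glass mass, are recomputed starting from the weights per 2372 pbw of glass at full precision exactly as printed in the problem or answer text.
Ignition loss by material:
  petalite: 1583 × 0.009900 = 15.67 pbw
  lithium carbonate: 26.71 × 0.5958 = 15.91 pbw
  litharge: 230.8 × 0.001000 = 0.2308 pbw
  tabular alumina: 270.2 × 0.004000 = 1.081 pbw
  Mg3Si4O10(OH)2: 309.6 × 0.04940 = 15.29 pbw
Total LOI = 48.19 pbw
Glass = batch − LOI = 2420 − 48.19 = 2372 pbw

LOI loss = 48.19 pbw; glass = 2372 pbw; yield = 98.01%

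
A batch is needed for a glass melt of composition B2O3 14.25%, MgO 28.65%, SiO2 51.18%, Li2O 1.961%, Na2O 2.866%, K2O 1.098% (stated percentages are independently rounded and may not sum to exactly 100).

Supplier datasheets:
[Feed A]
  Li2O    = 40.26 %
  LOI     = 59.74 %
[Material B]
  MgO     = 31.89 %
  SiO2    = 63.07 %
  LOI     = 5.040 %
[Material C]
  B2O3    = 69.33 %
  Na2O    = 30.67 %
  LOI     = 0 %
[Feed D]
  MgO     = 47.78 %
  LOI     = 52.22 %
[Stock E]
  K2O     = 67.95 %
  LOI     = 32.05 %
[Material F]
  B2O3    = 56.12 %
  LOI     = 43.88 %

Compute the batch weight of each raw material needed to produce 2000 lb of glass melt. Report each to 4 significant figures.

Batch per 2000 lb glass melt:
  Feed A: 97.42 lb
  Material B: 1623 lb
  Material C: 186.9 lb
  Feed D: 116.0 lb
  Stock E: 32.32 lb
  Material F: 277.0 lb
Total batch = 2333 lb; LOI loss = 332.5 lb; yield = 85.75%

Values along the way are shown with 4-significant-digit rounding within the worked lines. Every computation carries exact precision from start to finish — every reported figure is rounded only once. The derived quantities (totals, the six compositions, yield, net glass mass, ignition loss) are computed starting from the weights on 2000 lb of glass at full float precision, as they appear in problem or answer.
Oxide-by-oxide targets in 2000 lb glass melt:
  B2O3: 14.25% × 2000 = 285.0 lb
  MgO: 28.65% × 2000 = 573.0 lb
  SiO2: 51.18% × 2000 = 1024 lb
  Li2O: 1.961% × 2000 = 39.22 lb
  Na2O: 2.866% × 2000 = 57.32 lb
  K2O: 1.098% × 2000 = 21.96 lb
A balance pass over the oxides, from the weights as reported, versus the basis set out (summed amounts equal target values once rounding is allowed for):
  B2O3: 186.9·0.6933 + 277.0·0.5612 = 285.0 lb (target 285.0 lb)
  MgO: 1623·0.3189 + 116.0·0.4778 = 573.0 lb (target 573.0 lb)
  SiO2: 1623·0.6307 = 1024 lb (target 1024 lb)
  Li2O: 97.42·0.4026 = 39.22 lb (target 39.22 lb)
  Na2O: 186.9·0.3067 = 57.32 lb (target 57.32 lb)
  K2O: 32.32·0.6795 = 21.96 lb (target 21.96 lb)
Auditing the glass mass value: batch Σ − ignition loss = 2000 lb (summing oxide targets gives 2000 lb; against the stated basis, 2000 lb — rounding explains the deltas).
Batch grand total — Σ batch = 2333 lb; loss to ignition Σ batch·LOI = 332.5 lb; glass ÷ batch gives a yield of 85.75%.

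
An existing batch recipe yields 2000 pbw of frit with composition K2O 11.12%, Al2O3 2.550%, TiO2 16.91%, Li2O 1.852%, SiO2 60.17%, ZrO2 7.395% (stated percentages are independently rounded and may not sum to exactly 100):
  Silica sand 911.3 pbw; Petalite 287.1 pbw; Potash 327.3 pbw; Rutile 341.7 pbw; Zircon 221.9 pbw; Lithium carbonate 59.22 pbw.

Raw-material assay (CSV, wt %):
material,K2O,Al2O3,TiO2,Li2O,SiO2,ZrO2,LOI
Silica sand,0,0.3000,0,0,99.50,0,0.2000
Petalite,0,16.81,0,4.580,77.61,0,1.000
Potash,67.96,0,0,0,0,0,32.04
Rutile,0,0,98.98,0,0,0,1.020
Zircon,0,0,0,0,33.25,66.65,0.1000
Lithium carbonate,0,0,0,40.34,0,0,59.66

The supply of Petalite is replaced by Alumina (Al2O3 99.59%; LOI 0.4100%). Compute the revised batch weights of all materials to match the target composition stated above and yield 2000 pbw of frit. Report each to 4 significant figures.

Values along the way appear, rounded to four significant figures, within the worked lines; the whole derivation holds full precision through every step. Every reported value includes exactly one rounding — derived quantities are computed at full float precision (the totals, six oxide percentages, yield, ignition loss, glass mass) from the batch weights at 2000 pbw of glass as given in the problem or the answer.
Oxide mass targets, per 2000 pbw frit:
  K2O: 11.12% × 2000 = 222.4 pbw
  Al2O3: 2.550% × 2000 = 51.00 pbw
  TiO2: 16.91% × 2000 = 338.2 pbw
  Li2O: 1.852% × 2000 = 37.04 pbw
  SiO2: 60.17% × 2000 = 1203 pbw
  ZrO2: 7.395% × 2000 = 147.9 pbw
Per-oxide balance check given the weights on record, against the basis in use (target by target, the sums agree net of answer rounding effects):
  K2O: 327.3·0.6796 = 222.4 pbw (target 222.4 pbw)
  Al2O3: 1135·0.003000 + 47.79·0.9959 = 51.00 pbw (target 51.00 pbw)
  TiO2: 341.7·0.9898 = 338.2 pbw (target 338.2 pbw)
  Li2O: 91.82·0.4034 = 37.04 pbw (target 37.04 pbw)
  SiO2: 1135·0.9950 + 221.9·0.3325 = 1203 pbw (target 1203 pbw)
  ZrO2: 221.9·0.6665 = 147.9 pbw (target 147.9 pbw)
Glass-mass bookkeeping: net batch after ignition = 2000 pbw (the Σ of target masses is 2000 pbw; the stated basis being 2000 pbw — deltas are rounding alone).
Adding the batch up: Σ batch = 2166 pbw; ignition loss, Σ(batch × LOI) = 165.8 pbw; yield: glass divided by total = 92.34%.

Revised batch per 2000 pbw frit:
  Silica sand: 1135 pbw
  Alumina: 47.79 pbw
  Potash: 327.3 pbw
  Rutile: 341.7 pbw
  Zircon: 221.9 pbw
  Lithium carbonate: 91.82 pbw
Total batch = 2166 pbw; LOI loss = 165.8 pbw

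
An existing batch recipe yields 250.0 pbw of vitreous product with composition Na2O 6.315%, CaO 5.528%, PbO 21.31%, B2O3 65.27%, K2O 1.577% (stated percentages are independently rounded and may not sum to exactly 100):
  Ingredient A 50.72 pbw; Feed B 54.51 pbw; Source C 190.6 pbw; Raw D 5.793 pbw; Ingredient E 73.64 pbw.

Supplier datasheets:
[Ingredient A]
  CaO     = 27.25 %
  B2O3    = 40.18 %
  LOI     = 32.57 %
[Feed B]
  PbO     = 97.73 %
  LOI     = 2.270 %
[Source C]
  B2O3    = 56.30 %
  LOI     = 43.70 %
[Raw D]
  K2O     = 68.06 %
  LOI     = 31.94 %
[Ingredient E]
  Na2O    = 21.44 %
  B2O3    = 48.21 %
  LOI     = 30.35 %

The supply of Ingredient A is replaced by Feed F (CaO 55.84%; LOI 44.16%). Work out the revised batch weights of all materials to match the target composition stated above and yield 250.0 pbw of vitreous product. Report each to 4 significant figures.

Every computation runs at exact precision in every operation — intermediates are shown rounded off to 4 significant digits when written out — every reported number receives exactly one rounding; all derived quantities (the five compositions, the totals, yield, glass mass, ignition loss) are rebuilt using the weight values per 250.0 pbw of glass at full precision as quoted within problem or answer.
Per-oxide target masses for 250.0 pbw vitreous product:
  Na2O: 6.315% × 250.0 = 15.79 pbw
  CaO: 5.528% × 250.0 = 13.82 pbw
  PbO: 21.31% × 250.0 = 53.28 pbw
  B2O3: 65.27% × 250.0 = 163.2 pbw
  K2O: 1.577% × 250.0 = 3.942 pbw
Oxide-by-oxide audit with the batch weights as given, under the basis named above (target by target, the sums agree given rounding of the digits):
  Na2O: 73.64·0.2144 = 15.79 pbw (target 15.79 pbw)
  CaO: 24.75·0.5584 = 13.82 pbw (target 13.82 pbw)
  PbO: 54.51·0.9773 = 53.27 pbw (target 53.28 pbw)
  B2O3: 226.8·0.5630 + 73.64·0.4821 = 163.2 pbw (target 163.2 pbw)
  K2O: 5.793·0.6806 = 3.943 pbw (target 3.942 pbw)
Auditing the glass mass value: total batch − LOI = 250.0 pbw (targets for the oxides total 250.0 pbw; against the stated basis, 250.0 pbw — a pure rounding effect).
Batch total: Σ batch = 385.5 pbw; Σ batch·LOI gives LOI loss = 135.5 pbw; yield = glass ÷ total batch = 64.86%.

Revised batch per 250.0 pbw vitreous product:
  Feed F: 24.75 pbw
  Feed B: 54.51 pbw
  Source C: 226.8 pbw
  Raw D: 5.793 pbw
  Ingredient E: 73.64 pbw
Total batch = 385.5 pbw; LOI loss = 135.5 pbw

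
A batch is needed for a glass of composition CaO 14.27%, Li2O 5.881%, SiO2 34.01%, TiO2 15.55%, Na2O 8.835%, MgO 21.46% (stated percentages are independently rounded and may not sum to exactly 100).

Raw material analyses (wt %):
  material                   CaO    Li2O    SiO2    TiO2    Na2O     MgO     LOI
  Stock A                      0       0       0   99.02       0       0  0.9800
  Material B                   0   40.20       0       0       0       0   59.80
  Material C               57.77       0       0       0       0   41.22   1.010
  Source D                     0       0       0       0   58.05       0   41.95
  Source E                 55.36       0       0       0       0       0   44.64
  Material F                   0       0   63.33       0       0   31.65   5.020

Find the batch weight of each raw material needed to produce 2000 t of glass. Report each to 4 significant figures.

Batch per 2000 t glass:
  Stock A: 314.1 t
  Material B: 292.6 t
  Material C: 216.5 t
  Source D: 304.4 t
  Source E: 289.6 t
  Material F: 1074 t
Total batch = 2491 t; LOI loss = 491.1 t; yield = 80.29%

All arithmetic carries full precision end to end; the intermediate values are printed rounded to 4 significant digits in the working — each reported number takes just one rounding. The derived quantities are computed using the weight values for 2000 t of glass at exact precision (six oxide percentages, LOI, the totals, glass mass, the yield) as quoted within the problem or answer text.
The oxide mass targets at 2000 t glass:
  CaO: 14.27% × 2000 = 285.4 t
  Li2O: 5.881% × 2000 = 117.6 t
  SiO2: 34.01% × 2000 = 680.2 t
  TiO2: 15.55% × 2000 = 311.0 t
  Na2O: 8.835% × 2000 = 176.7 t
  MgO: 21.46% × 2000 = 429.2 t
A balance pass over the oxides, on the weights just shown, versus the basis set out (every target is met by its sum up to rounding of the answer):
  CaO: 216.5·0.5777 + 289.6·0.5536 = 285.4 t (target 285.4 t)
  Li2O: 292.6·0.4020 = 117.6 t (target 117.6 t)
  SiO2: 1074·0.6333 = 680.2 t (target 680.2 t)
  TiO2: 314.1·0.9902 = 311.0 t (target 311.0 t)
  Na2O: 304.4·0.5805 = 176.7 t (target 176.7 t)
  MgO: 216.5·0.4122 + 1074·0.3165 = 429.2 t (target 429.2 t)
Glass-mass bookkeeping: total batch − LOI = 2000 t (targets for the oxides total 2000 t; against the stated basis, 2000 t — differing by rounding only).
Adding the batch up: Σ batch = 2491 t; the LOI term Σ batch·LOI equals 491.1 t; the yield ratio, glass ÷ batch: 80.29%.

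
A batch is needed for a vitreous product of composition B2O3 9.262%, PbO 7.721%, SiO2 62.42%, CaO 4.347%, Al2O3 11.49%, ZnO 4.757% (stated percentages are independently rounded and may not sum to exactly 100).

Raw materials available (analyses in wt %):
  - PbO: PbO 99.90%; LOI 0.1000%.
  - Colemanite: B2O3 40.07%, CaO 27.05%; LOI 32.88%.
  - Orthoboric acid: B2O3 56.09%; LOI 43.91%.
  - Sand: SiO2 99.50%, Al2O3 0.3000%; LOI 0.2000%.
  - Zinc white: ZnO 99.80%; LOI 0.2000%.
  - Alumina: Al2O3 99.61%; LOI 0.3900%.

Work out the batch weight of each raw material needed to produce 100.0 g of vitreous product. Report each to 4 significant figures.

Batch per 100.0 g vitreous product:
  PbO: 7.729 g
  Colemanite: 16.07 g
  Orthoboric acid: 5.032 g
  Sand: 62.73 g
  Zinc white: 4.767 g
  Alumina: 11.35 g
Total batch = 107.7 g; LOI loss = 7.680 g; yield = 92.87%

Rounding to 4 significant figures applies to each in-between result as displayed — each numeric step maintains full float precision in all steps — exactly one rounding goes into every reported result; all derived quantities, including the totals, LOI, the yield, net glass mass, six oxide percentages, are re-derived from the weighed amounts for 100.0 g of glass at full float precision as quoted within the question or the answer.
The oxide mass targets at 100.0 g vitreous product:
  B2O3: 9.262% × 100.0 = 9.262 g
  PbO: 7.721% × 100.0 = 7.721 g
  SiO2: 62.42% × 100.0 = 62.42 g
  CaO: 4.347% × 100.0 = 4.347 g
  Al2O3: 11.49% × 100.0 = 11.49 g
  ZnO: 4.757% × 100.0 = 4.757 g
Per-oxide balance check from the weights as reported, at the basis given (each sum matches its target mass up to rounding of the answer):
  B2O3: 16.07·0.4007 + 5.032·0.5609 = 9.262 g (target 9.262 g)
  PbO: 7.729·0.9990 = 7.721 g (target 7.721 g)
  SiO2: 62.73·0.9950 = 62.42 g (target 62.42 g)
  CaO: 16.07·0.2705 = 4.347 g (target 4.347 g)
  Al2O3: 62.73·0.003000 + 11.35·0.9961 = 11.49 g (target 11.49 g)
  ZnO: 4.767·0.9980 = 4.757 g (target 4.757 g)
Mass balance on the glass: batch total minus LOI = 100.0 g (targets for the oxides total 100.0 g; against the stated basis, 100.0 g — differing by rounding only).
Whole-batch sum: Σ batch = 107.7 g; ignition loss, Σ(batch × LOI) = 7.680 g; the yield ratio, glass ÷ batch: 92.87%.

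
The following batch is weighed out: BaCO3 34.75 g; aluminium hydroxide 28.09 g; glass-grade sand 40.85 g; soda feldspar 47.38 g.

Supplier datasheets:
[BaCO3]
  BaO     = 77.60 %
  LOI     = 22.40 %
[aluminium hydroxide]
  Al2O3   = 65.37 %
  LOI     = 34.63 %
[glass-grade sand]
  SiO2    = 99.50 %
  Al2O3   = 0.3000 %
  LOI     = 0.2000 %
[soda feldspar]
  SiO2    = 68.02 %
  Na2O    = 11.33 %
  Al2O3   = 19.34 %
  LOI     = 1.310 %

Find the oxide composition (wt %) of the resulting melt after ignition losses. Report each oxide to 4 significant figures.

Glass mass = 132.9 g (batch 151.1 − LOI 18.21).
Composition: BaO 20.30%, SiO2 54.85%, Na2O 4.041%, Al2O3 20.81%

The whole derivation maintains exact precision end to end — intermediates are displayed (rounded to four significant digits) between the steps; a single rounding produces each reported figure. Derived quantities are recomputed in exact precision (the yield, totals, net glass mass, ignition loss, four oxide percentages) starting from the weights at 132.9 g of glass, precisely as stated by problem or answer.
Delivered oxide masses:
  BaO: 34.75·0.7760 = 26.97 g
  SiO2: 40.85·0.9950 + 47.38·0.6802 = 72.87 g
  Na2O: 47.38·0.1133 = 5.368 g
  Al2O3: 28.09·0.6537 + 40.85·0.003000 + 47.38·0.1934 = 27.65 g
LOI: 34.75·0.2240 + 28.09·0.3463 + 40.85·0.002000 + 47.38·0.01310 = 18.21 g
Net of LOI, the glass mass = 151.1 − 18.21 = 132.9 g (= Σ oxide masses)
wt % = 100 × oxide mass / glass mass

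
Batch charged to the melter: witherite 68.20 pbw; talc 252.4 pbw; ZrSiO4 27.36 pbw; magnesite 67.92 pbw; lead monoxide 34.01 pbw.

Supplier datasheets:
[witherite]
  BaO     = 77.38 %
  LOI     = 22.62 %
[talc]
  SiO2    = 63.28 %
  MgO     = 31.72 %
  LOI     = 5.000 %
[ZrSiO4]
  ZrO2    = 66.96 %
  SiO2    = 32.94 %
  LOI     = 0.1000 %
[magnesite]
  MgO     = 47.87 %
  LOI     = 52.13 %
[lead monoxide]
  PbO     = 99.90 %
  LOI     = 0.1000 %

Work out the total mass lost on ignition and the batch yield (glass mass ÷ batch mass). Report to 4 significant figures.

LOI loss = 63.51 pbw; glass = 386.4 pbw; yield = 85.88%

Intermediates are printed, with 4-significant-figure rounding, when written out — every computation keeps full precision end to end — each reported figure sees exactly one rounding; the derived quantities, including the totals, ignition loss, glass mass, the five compositions, the yield, are carried using the weight values per 386.4 pbw of glass in exact precision, as set out in the problem or answer text.
Loss on ignition, line by line:
  witherite: 68.20 × 0.2262 = 15.43 pbw
  talc: 252.4 × 0.05000 = 12.62 pbw
  ZrSiO4: 27.36 × 0.001000 = 0.02736 pbw
  magnesite: 67.92 × 0.5213 = 35.41 pbw
  lead monoxide: 34.01 × 0.001000 = 0.03401 pbw
Total LOI = 63.51 pbw
Glass = batch − LOI = 449.9 − 63.51 = 386.4 pbw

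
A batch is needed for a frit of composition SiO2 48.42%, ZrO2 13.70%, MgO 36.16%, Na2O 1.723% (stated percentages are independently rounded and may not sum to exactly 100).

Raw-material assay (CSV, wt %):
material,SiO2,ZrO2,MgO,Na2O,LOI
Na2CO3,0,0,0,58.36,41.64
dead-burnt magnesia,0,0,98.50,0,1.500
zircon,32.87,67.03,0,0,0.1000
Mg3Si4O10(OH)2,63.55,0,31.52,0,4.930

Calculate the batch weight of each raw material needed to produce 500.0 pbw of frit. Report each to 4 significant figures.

Every computation runs at exact precision at every stage — values along the way are displayed with 4-significant-figure rounding as written. A single rounding finalizes each reported result. Derived quantities are carried starting from the weights per 500.0 pbw of glass in exact precision (the totals, the yield, LOI, the four compositions, glass mass), precisely as stated by the problem or the answer.
Target masses of each oxide per 500.0 pbw frit:
  SiO2: 48.42% × 500.0 = 242.1 pbw
  ZrO2: 13.70% × 500.0 = 68.50 pbw
  MgO: 36.16% × 500.0 = 180.8 pbw
  Na2O: 1.723% × 500.0 = 8.615 pbw
A balance pass over the oxides, applying the batch weights above, on the stated basis (delivered sums recover each target up to rounding of the answer):
  SiO2: 102.2·0.3287 + 328.1·0.6355 = 242.1 pbw (target 242.1 pbw)
  ZrO2: 102.2·0.6703 = 68.50 pbw (target 68.50 pbw)
  MgO: 78.56·0.9850 + 328.1·0.3152 = 180.8 pbw (target 180.8 pbw)
  Na2O: 14.76·0.5836 = 8.614 pbw (target 8.615 pbw)
Glass-mass bookkeeping: batch Σ − ignition loss = 500.0 pbw (oxide target masses add up to 500.0 pbw; stated basis 500.0 pbw — deltas are rounding alone).
Total batch = Σ batch = 523.6 pbw; LOI loss = Σ batch·LOI = 23.60 pbw; the yield ratio, glass ÷ batch: 95.49%.

Batch per 500.0 pbw frit:
  Na2CO3: 14.76 pbw
  dead-burnt magnesia: 78.56 pbw
  zircon: 102.2 pbw
  Mg3Si4O10(OH)2: 328.1 pbw
Total batch = 523.6 pbw; LOI loss = 23.60 pbw; yield = 95.49%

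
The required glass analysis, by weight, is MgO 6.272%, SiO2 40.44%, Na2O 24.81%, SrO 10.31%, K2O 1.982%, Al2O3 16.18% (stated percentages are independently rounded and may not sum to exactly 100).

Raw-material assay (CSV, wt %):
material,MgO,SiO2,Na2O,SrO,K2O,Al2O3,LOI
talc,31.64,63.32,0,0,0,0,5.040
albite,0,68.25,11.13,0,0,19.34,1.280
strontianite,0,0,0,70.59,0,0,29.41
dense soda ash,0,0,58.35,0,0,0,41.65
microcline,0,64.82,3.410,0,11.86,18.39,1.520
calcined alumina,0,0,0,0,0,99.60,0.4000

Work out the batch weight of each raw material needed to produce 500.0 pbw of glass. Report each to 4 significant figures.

Batch per 500.0 pbw glass:
  talc: 99.12 pbw
  albite: 124.9 pbw
  strontianite: 73.03 pbw
  dense soda ash: 183.9 pbw
  microcline: 83.56 pbw
  calcined alumina: 41.53 pbw
Total batch = 606.0 pbw; LOI loss = 106.1 pbw; yield = 82.49%

The whole derivation maintains exact precision at every stage — in-progress results appear with 4-significant-digit rounding on the page; exactly one rounding goes into every reported value; the derived quantities (six oxide percentages, net glass mass, yield, the totals, ignition loss) are computed using the weight values per 500.0 pbw of glass in exact precision as set out in question or answer.
Oxide-by-oxide targets in 500.0 pbw glass:
  MgO: 6.272% × 500.0 = 31.36 pbw
  SiO2: 40.44% × 500.0 = 202.2 pbw
  Na2O: 24.81% × 500.0 = 124.0 pbw
  SrO: 10.31% × 500.0 = 51.55 pbw
  K2O: 1.982% × 500.0 = 9.910 pbw
  Al2O3: 16.18% × 500.0 = 80.90 pbw
Verifying the oxide balance with the batch weights as given, relative to the basis at hand (summed amounts equal target values once rounding is allowed for):
  MgO: 99.12·0.3164 = 31.36 pbw (target 31.36 pbw)
  SiO2: 99.12·0.6332 + 124.9·0.6825 + 83.56·0.6482 = 202.2 pbw (target 202.2 pbw)
  Na2O: 124.9·0.1113 + 183.9·0.5835 + 83.56·0.03410 = 124.1 pbw (target 124.0 pbw)
  SrO: 73.03·0.7059 = 51.55 pbw (target 51.55 pbw)
  K2O: 83.56·0.1186 = 9.910 pbw (target 9.910 pbw)
  Al2O3: 124.9·0.1934 + 83.56·0.1839 + 41.53·0.9960 = 80.89 pbw (target 80.90 pbw)
Glass-mass sanity pass: whole batch net of LOI = 499.9 pbw (oxide target masses add up to 500.0 pbw; stated basis 500.0 pbw — deltas are rounding alone).
Batch total: Σ batch = 606.0 pbw; loss to ignition Σ batch·LOI = 106.1 pbw; yield: glass divided by total = 82.49%.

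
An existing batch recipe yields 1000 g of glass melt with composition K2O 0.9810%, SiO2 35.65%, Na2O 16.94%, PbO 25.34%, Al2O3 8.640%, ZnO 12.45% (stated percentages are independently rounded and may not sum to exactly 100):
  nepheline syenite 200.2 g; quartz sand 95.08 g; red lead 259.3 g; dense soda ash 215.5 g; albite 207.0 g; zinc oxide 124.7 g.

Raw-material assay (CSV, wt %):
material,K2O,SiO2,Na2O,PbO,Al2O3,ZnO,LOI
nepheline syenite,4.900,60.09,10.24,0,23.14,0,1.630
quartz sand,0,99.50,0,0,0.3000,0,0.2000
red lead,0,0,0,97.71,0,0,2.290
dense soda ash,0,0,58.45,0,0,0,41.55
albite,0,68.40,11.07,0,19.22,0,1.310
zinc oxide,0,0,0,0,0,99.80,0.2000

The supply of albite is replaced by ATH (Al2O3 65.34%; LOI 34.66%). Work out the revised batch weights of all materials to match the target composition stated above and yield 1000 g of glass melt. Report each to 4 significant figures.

The intermediate values are printed rounded to 4 significant figures; every computation keeps full precision at all times — a single rounding completes every reported figure; derived quantities (the six compositions, totals, net glass mass, the yield, LOI) are rebuilt starting from the weights at 1000 g of glass in full float precision, as written in the question or the answer.
Oxide mass targets, per 1000 g glass melt:
  K2O: 0.9810% × 1000 = 9.810 g
  SiO2: 35.65% × 1000 = 356.5 g
  Na2O: 16.94% × 1000 = 169.4 g
  PbO: 25.34% × 1000 = 253.4 g
  Al2O3: 8.640% × 1000 = 86.40 g
  ZnO: 12.45% × 1000 = 124.5 g
Balance tally, oxide-wise, per the reported batch figures, per the basis as stated (sum by sum, the targets are met modulo rounding of the values):
  K2O: 200.2·0.04900 = 9.810 g (target 9.810 g)
  SiO2: 200.2·0.6009 + 237.4·0.9950 = 356.5 g (target 356.5 g)
  Na2O: 200.2·0.1024 + 254.7·0.5845 = 169.4 g (target 169.4 g)
  PbO: 259.3·0.9771 = 253.4 g (target 253.4 g)
  Al2O3: 200.2·0.2314 + 237.4·0.003000 + 60.24·0.6534 = 86.40 g (target 86.40 g)
  ZnO: 124.7·0.9980 = 124.5 g (target 124.5 g)
Auditing the glass mass value: batch Σ − ignition loss = 999.9 g (summing oxide targets gives 1000 g; stated basis 1000 g — gaps are rounding artifacts).
Total batch = Σ batch = 1137 g; LOI removed, Σ of batch·LOI: 136.6 g; as yield: glass ÷ batch → 87.98%.

Revised batch per 1000 g glass melt:
  nepheline syenite: 200.2 g
  quartz sand: 237.4 g
  red lead: 259.3 g
  dense soda ash: 254.7 g
  ATH: 60.24 g
  zinc oxide: 124.7 g
Total batch = 1137 g; LOI loss = 136.6 g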